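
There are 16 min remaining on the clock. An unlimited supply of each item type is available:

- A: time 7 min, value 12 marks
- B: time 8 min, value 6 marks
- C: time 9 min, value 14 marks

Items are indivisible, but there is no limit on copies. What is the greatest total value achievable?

Best value-per-unit is A at 12/7; filling with it alone gives 2×12 = 24.
Optimal mix: 1×A + 1×C → time 16, value 26.

26 marks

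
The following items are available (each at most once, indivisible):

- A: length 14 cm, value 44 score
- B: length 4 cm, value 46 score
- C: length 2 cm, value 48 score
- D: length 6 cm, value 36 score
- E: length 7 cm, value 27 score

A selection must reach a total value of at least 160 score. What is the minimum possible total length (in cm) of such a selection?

Subsets with value ≥ 160, sorted by total length:
- A+B+C+D: length 26, value 174
- A+B+C+E: length 27, value 165
Minimum length: 26 cm.

26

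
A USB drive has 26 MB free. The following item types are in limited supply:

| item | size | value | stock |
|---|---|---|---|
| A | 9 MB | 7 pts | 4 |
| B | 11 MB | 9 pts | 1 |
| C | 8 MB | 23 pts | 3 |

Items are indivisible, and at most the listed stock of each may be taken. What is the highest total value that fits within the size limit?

Top feasible selections:
- 3×C: size 24, value 69
- 1×A + 2×C: size 25, value 53
- 2×C: size 16, value 46
Best: 69 pts.

69 pts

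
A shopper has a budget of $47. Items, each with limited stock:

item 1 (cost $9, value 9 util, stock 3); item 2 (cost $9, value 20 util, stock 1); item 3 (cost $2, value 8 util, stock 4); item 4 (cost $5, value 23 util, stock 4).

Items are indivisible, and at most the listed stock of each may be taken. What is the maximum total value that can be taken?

Top feasible selections:
- 1×item 1 + 1×item 2 + 4×item 3 + 4×item 4: cost 46, value 153
- 1×item 1 + 1×item 2 + 3×item 3 + 4×item 4: cost 44, value 145
Best: 153 util.

153 util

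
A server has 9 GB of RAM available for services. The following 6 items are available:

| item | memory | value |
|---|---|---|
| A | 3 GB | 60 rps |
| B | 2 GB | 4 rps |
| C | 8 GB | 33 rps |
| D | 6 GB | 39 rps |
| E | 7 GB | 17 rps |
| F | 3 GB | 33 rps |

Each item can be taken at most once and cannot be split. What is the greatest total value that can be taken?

Check high-value combinations within 9 GB:
- A+D: memory 3+6=9, value 60+39=99
- A+B+F: memory 3+2+3=8, value 60+4+33=97
- A+F: memory 3+3=6, value 60+33=93
Best: 99 rps.

99 rps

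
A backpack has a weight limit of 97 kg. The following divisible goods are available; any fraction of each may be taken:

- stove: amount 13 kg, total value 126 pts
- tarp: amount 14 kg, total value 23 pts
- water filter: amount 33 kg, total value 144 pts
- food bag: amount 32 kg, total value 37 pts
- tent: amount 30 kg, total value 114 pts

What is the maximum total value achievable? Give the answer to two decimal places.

415.09

Take in order of value per unit:
- stove (126/13 per unit): all 13 → value 126, running total 126.00
- water filter (144/33 per unit): all 33 → value 144, running total 270.00
- tent (114/30 per unit): all 30 → value 114, running total 384.00
- tarp (23/14 per unit): all 14 → value 23, running total 407.00
- food bag (37/32 per unit): 7 of 32 → value 7×37/32 = 8.0938, running total 415.09
Total 415.09.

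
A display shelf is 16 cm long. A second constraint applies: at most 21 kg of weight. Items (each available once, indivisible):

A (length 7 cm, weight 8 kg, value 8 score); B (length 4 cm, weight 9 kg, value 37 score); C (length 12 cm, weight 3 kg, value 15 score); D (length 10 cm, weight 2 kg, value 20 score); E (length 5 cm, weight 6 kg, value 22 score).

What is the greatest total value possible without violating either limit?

Feasible sets respecting both limits:
- B+E: length 9, weight 15, value 59
- B+D: length 14, weight 11, value 57
- B+C: length 16, weight 12, value 52
Best: 59 score.

59 score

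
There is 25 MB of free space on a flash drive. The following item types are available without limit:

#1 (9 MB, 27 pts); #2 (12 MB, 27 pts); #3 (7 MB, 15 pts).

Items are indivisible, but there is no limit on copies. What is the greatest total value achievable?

69 pts

Best value-per-unit is #1 at 27/9; filling with it alone gives 2×27 = 54.
Optimal mix: 2×#1 + 1×#3 → size 25, value 69.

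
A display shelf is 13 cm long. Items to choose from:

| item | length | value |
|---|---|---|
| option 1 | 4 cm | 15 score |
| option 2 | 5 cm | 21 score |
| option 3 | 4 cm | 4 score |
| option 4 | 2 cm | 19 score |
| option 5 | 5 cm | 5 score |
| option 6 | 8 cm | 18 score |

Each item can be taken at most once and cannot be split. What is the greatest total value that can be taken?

55 score

Check high-value combinations within 13 cm:
- option 1+option 2+option 4: length 4+5+2=11, value 15+21+19=55
- option 2+option 4+option 5: length 5+2+5=12, value 21+19+5=45
- option 2+option 3+option 4: length 5+4+2=11, value 21+4+19=44
- option 2+option 4: length 5+2=7, value 21+19=40
Best: 55 score.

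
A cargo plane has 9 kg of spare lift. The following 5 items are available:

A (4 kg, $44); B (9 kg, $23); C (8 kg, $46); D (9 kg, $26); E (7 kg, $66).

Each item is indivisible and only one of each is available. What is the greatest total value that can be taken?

$66

Check high-value combinations within 9 kg:
- E: weight 7, value 66
- C: weight 8, value 46
- A: weight 4, value 44
Best: $66.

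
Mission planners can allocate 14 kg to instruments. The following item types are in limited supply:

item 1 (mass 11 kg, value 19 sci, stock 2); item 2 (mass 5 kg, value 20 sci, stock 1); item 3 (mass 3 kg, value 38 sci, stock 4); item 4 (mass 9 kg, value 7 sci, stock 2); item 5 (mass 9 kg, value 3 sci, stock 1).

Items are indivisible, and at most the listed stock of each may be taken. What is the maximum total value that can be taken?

152 sci

Top feasible selections:
- 4×item 3: mass 12, value 152
- 1×item 2 + 3×item 3: mass 14, value 134
- 3×item 3: mass 9, value 114
Best: 152 sci.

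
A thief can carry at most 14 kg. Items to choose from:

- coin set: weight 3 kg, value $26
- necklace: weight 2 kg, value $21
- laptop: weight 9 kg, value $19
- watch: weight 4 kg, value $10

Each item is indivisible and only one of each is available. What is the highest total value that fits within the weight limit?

This is a 0/1 knapsack; check combinations near the capacity.
- coin set+necklace+laptop: weight 3+2+9=14, value 26+21+19=66
- coin set+necklace+watch: weight 3+2+4=9, value 26+21+10=57
- coin set+necklace: weight 3+2=5, value 26+21=47
- coin set+laptop: weight 3+9=12, value 26+19=45
- necklace+laptop: weight 2+9=11, value 21+19=40
Best: $66.

$66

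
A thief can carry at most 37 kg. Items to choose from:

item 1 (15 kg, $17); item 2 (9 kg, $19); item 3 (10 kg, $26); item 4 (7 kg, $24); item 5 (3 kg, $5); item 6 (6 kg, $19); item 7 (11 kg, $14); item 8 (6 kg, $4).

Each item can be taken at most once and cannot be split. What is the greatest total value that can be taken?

Check high-value combinations within 37 kg:
- item 2+item 3+item 4+item 5+item 6: weight 9+10+7+3+6=35, value 19+26+24+5+19=93
- item 2+item 3+item 4+item 6: weight 9+10+7+6=32, value 19+26+24+19=88
- item 3+item 4+item 5+item 6+item 7: weight 10+7+3+6+11=37, value 26+24+5+19+14=88
- item 3+item 4+item 6+item 7: weight 10+7+6+11=34, value 26+24+19+14=83
Best: $93.

$93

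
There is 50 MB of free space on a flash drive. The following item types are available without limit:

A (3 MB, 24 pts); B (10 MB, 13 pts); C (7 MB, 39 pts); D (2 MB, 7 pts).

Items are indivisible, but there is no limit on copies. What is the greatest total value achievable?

391 pts

Best value-per-unit is A at 24/3; filling with it alone gives 16×24 = 384.
Optimal mix: 16×A + 1×D → size 50, value 391.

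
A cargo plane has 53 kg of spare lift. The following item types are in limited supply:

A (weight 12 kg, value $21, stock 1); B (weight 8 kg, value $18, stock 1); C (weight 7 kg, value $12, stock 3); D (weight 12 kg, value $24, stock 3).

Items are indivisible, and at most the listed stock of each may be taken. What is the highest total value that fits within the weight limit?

$102

Top feasible selections:
- 1×B + 1×C + 3×D: weight 51, value 102
- 1×B + 3×C + 2×D: weight 53, value 102
- 1×A + 1×B + 1×C + 2×D: weight 51, value 99
Best: $102.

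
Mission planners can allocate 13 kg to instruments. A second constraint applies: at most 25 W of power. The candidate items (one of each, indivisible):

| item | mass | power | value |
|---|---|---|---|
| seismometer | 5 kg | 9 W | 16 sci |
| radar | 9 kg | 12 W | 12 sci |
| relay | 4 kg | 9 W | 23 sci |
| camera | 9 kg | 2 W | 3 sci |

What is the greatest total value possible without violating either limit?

39 sci

Feasible sets respecting both limits:
- seismometer+relay: mass 9, power 18, value 39
- radar+relay: mass 13, power 21, value 35
- relay+camera: mass 13, power 11, value 26
- relay: mass 4, power 9, value 23
Best: 39 sci.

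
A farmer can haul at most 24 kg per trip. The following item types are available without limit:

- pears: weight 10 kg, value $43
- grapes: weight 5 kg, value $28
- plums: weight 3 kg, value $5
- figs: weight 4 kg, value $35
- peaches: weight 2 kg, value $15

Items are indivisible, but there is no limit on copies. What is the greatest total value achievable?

Best value-per-unit is figs at 35/4, and filling with it alone uses weight 6×4=24. No mix of the others beats 6×35 = 210.

$210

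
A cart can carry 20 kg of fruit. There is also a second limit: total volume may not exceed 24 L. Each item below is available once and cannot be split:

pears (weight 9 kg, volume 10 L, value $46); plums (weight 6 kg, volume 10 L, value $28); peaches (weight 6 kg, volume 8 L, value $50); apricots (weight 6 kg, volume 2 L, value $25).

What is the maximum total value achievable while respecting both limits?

$103

Feasible sets respecting both limits:
- plums+peaches+apricots: weight 18, volume 20, value 103
- pears+peaches: weight 15, volume 18, value 96
- plums+peaches: weight 12, volume 18, value 78
Best: $103.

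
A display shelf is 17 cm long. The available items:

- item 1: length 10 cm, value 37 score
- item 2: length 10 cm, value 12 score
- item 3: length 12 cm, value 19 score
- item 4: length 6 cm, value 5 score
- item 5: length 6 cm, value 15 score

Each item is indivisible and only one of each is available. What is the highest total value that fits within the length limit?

52 score

This is a 0/1 knapsack; check combinations near the capacity.
- item 1+item 5: length 10+6=16, value 37+15=52
- item 1+item 4: length 10+6=16, value 37+5=42
- item 1: length 10, value 37
- item 2+item 5: length 10+6=16, value 12+15=27
Best: 52 score.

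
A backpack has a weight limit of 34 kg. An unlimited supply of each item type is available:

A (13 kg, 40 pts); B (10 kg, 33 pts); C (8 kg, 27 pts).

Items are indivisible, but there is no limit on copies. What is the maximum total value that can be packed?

Best value-per-unit is C at 27/8; filling with it alone gives 4×27 = 108.
Optimal mix: 1×B + 3×C → weight 34, value 114.

114 pts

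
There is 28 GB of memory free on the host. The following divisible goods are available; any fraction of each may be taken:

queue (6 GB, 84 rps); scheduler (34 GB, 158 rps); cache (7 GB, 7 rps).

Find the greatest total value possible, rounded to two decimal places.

186.24

Take in order of value per unit:
- queue (84/6 per unit): all 6 → value 84, running total 84.00
- scheduler (158/34 per unit): 22 of 34 → value 22×158/34 = 102.2353, running total 186.24
Total 186.24.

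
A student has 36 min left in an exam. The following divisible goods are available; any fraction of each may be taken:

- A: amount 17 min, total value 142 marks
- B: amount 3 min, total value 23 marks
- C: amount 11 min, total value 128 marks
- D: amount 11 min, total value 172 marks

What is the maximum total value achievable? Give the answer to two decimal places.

416.94

Take in order of value per unit:
- D (172/11 per unit): all 11 → value 172, running total 172.00
- C (128/11 per unit): all 11 → value 128, running total 300.00
- A (142/17 per unit): 14 of 17 → value 14×142/17 = 116.9412, running total 416.94
Total 416.94.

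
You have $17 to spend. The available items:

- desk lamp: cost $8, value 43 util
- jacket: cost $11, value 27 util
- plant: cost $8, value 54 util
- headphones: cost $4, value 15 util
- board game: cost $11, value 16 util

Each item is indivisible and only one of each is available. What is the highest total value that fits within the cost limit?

97 util

Check high-value combinations within $17:
- desk lamp+plant: cost 8+8=16, value 43+54=97
- plant+headphones: cost 8+4=12, value 54+15=69
- desk lamp+headphones: cost 8+4=12, value 43+15=58
- plant: cost 8, value 54
- desk lamp: cost 8, value 43
Best: 97 util.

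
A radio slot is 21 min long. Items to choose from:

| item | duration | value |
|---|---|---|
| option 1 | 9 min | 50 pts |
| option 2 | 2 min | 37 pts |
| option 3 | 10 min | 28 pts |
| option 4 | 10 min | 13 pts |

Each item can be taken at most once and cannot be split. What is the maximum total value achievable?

Check high-value combinations within 21 min:
- option 1+option 2+option 3: duration 9+2+10=21, value 50+37+28=115
- option 1+option 2+option 4: duration 9+2+10=21, value 50+37+13=100
- option 1+option 2: duration 9+2=11, value 50+37=87
- option 1+option 3: duration 9+10=19, value 50+28=78
- option 2+option 3: duration 2+10=12, value 37+28=65
Best: 115 pts.

115 pts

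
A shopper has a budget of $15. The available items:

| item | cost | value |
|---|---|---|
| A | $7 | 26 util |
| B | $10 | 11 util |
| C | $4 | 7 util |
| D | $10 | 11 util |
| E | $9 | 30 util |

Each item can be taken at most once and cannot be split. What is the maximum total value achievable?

This is a 0/1 knapsack; check combinations near the capacity.
- C+E: cost 4+9=13, value 7+30=37
- A+C: cost 7+4=11, value 26+7=33
- E: cost 9, value 30
- A: cost 7, value 26
- B+C: cost 10+4=14, value 11+7=18
Best: 37 util.

37 util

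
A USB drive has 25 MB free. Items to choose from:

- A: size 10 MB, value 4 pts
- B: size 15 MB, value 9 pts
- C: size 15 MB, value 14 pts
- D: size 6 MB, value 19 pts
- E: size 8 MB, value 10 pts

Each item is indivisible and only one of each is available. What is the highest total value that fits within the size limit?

33 pts

This is a 0/1 knapsack; check combinations near the capacity.
- C+D: size 15+6=21, value 14+19=33
- A+D+E: size 10+6+8=24, value 4+19+10=33
- D+E: size 6+8=14, value 19+10=29
- B+D: size 15+6=21, value 9+19=28
Best: 33 pts.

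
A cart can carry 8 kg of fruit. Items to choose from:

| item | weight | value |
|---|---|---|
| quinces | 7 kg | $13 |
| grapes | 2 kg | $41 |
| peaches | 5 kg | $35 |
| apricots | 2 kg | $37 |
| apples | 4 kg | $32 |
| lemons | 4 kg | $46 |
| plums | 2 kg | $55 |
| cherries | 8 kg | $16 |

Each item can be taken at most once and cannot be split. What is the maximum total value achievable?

$142

Check high-value combinations within 8 kg:
- grapes+lemons+plums: weight 2+4+2=8, value 41+46+55=142
- apricots+lemons+plums: weight 2+4+2=8, value 37+46+55=138
- grapes+apricots+plums: weight 2+2+2=6, value 41+37+55=133
- grapes+apples+plums: weight 2+4+2=8, value 41+32+55=128
Best: $142.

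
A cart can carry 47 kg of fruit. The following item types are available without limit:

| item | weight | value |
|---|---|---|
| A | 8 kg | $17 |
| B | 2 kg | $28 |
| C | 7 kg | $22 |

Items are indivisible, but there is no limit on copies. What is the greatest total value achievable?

Best value-per-unit is B at 28/2, and filling with it alone uses weight 23×2=46. No mix of the others beats 23×28 = 644.

$644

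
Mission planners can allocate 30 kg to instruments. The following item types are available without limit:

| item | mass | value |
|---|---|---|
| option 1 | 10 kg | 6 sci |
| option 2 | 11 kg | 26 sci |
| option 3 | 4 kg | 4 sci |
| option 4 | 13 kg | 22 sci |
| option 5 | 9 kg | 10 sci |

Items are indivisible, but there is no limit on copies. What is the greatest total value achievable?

Best value-per-unit is option 2 at 26/11; filling with it alone gives 2×26 = 52.
Optimal mix: 2×option 2 + 2×option 3 → mass 30, value 60.

60 sci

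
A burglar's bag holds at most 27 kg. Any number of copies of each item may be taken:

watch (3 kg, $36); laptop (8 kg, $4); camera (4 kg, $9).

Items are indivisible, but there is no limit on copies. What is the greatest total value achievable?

Best value-per-unit is watch at 36/3, and filling with it alone uses weight 9×3=27. No mix of the others beats 9×36 = 324.

$324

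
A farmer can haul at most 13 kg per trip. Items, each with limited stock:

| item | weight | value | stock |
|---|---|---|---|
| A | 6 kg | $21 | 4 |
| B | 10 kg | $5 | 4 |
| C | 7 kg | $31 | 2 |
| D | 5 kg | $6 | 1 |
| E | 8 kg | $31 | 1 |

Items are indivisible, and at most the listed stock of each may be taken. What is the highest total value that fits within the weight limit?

$52

Best selections within weight 13 and stock limits:
- 1×A + 1×C: weight 13, value 52
- 2×A: weight 12, value 42
Best: $52.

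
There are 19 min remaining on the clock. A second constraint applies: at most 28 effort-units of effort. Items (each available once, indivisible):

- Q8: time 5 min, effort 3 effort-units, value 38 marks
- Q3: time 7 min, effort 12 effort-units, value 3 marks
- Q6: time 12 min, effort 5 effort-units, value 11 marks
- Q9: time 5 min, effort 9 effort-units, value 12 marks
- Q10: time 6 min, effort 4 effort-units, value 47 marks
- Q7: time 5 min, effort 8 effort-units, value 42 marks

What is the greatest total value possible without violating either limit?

127 marks

Feasible sets respecting both limits:
- Q8+Q10+Q7: time 16, effort 15, value 127
- Q9+Q10+Q7: time 16, effort 21, value 101
- Q8+Q9+Q10: time 16, effort 16, value 97
Best: 127 marks.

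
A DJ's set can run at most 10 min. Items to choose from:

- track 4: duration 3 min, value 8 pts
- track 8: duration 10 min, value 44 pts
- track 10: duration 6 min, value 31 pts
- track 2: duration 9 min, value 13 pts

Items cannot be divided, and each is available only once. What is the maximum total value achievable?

Check high-value combinations within 10 min:
- track 8: duration 10, value 44
- track 4+track 10: duration 3+6=9, value 8+31=39
- track 10: duration 6, value 31
- track 2: duration 9, value 13
Best: 44 pts.

44 pts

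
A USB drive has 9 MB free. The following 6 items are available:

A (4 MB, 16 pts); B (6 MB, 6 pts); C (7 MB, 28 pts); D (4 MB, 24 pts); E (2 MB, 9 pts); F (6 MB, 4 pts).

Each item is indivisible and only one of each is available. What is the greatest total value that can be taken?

Check high-value combinations within 9 MB:
- A+D: size 4+4=8, value 16+24=40
- C+E: size 7+2=9, value 28+9=37
- D+E: size 4+2=6, value 24+9=33
Best: 40 pts.

40 pts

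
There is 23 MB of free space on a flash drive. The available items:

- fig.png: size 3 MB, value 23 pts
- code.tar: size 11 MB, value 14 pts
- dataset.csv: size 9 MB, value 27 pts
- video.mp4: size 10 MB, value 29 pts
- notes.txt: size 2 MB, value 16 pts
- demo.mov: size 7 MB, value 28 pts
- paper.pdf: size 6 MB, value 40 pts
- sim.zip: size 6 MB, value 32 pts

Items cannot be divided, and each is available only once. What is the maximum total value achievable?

Check high-value combinations within 23 MB:
- fig.png+demo.mov+paper.pdf+sim.zip: size 3+7+6+6=22, value 23+28+40+32=123
- notes.txt+demo.mov+paper.pdf+sim.zip: size 2+7+6+6=21, value 16+28+40+32=116
- dataset.csv+notes.txt+paper.pdf+sim.zip: size 9+2+6+6=23, value 27+16+40+32=115
Best: 123 pts.

123 pts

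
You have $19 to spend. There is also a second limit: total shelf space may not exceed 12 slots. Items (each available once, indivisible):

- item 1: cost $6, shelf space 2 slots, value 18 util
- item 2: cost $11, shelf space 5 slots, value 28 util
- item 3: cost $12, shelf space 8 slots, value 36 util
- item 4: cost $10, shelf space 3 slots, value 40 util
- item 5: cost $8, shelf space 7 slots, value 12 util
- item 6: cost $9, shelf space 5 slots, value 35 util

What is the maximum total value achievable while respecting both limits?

Feasible sets respecting both limits:
- item 4+item 6: cost 19, shelf space 8, value 75
- item 1+item 4: cost 16, shelf space 5, value 58
- item 1+item 3: cost 18, shelf space 10, value 54
- item 1+item 6: cost 15, shelf space 7, value 53
Best: 75 util.

75 util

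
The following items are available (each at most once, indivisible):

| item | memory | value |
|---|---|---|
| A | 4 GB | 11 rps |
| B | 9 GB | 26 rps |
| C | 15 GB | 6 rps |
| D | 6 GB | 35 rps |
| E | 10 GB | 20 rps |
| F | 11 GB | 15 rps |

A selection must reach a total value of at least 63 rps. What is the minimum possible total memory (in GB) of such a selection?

Subsets with value ≥ 63, sorted by total memory:
- A+B+D: memory 19, value 72
- A+D+E: memory 20, value 66
Minimum memory: 19 GB.

19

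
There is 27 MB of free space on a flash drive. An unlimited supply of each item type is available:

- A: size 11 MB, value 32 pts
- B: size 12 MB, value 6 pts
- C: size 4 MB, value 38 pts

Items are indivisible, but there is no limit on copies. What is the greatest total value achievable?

228 pts

Best value-per-unit is C at 38/4, and filling with it alone uses size 6×4=24. No mix of the others beats 6×38 = 228.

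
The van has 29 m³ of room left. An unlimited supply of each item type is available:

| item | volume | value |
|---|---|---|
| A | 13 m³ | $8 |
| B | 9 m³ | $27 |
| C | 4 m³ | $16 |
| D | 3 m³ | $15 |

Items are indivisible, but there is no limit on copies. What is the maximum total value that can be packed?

Best value-per-unit is D at 15/3; filling with it alone gives 9×15 = 135.
Optimal mix: 2×C + 7×D → volume 29, value 137.

$137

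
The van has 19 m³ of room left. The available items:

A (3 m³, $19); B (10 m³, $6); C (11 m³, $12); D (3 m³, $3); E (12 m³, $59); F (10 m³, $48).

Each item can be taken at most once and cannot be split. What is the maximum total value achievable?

Check high-value combinations within 19 m³:
- A+D+E: volume 3+3+12=18, value 19+3+59=81
- A+E: volume 3+12=15, value 19+59=78
- A+D+F: volume 3+3+10=16, value 19+3+48=70
Best: $81.

$81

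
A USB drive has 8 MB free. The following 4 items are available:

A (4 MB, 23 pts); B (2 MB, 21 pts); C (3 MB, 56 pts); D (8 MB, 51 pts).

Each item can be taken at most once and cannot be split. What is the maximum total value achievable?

79 pts

This is a 0/1 knapsack; check combinations near the capacity.
- A+C: size 4+3=7, value 23+56=79
- B+C: size 2+3=5, value 21+56=77
- C: size 3, value 56
Best: 79 pts.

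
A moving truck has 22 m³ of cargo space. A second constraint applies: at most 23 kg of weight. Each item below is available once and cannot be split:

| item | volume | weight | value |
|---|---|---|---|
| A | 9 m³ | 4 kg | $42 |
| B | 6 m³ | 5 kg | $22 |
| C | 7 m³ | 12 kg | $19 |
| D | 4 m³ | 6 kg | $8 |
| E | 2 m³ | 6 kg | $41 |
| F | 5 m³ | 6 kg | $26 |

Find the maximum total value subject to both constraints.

$131

Feasible sets respecting both limits:
- A+B+E+F: volume 22, weight 21, value 131
- A+D+E+F: volume 20, weight 22, value 117
- A+B+D+E: volume 21, weight 21, value 113
Best: $131.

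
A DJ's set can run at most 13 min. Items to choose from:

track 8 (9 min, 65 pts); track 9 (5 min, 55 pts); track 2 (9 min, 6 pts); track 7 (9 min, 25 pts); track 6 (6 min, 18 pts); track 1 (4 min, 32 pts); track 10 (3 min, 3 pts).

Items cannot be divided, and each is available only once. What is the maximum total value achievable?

97 pts

Check high-value combinations within 13 min:
- track 8+track 1: duration 9+4=13, value 65+32=97
- track 9+track 1+track 10: duration 5+4+3=12, value 55+32+3=90
- track 9+track 1: duration 5+4=9, value 55+32=87
- track 9+track 6: duration 5+6=11, value 55+18=73
Best: 97 pts.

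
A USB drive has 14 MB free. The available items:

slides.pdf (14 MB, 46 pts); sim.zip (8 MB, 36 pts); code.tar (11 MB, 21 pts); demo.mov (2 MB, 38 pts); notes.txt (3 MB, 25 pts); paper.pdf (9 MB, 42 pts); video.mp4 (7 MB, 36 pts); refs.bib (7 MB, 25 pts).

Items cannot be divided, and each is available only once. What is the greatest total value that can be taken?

105 pts

This is a 0/1 knapsack; check combinations near the capacity.
- demo.mov+notes.txt+paper.pdf: size 2+3+9=14, value 38+25+42=105
- demo.mov+notes.txt+video.mp4: size 2+3+7=12, value 38+25+36=99
- sim.zip+demo.mov+notes.txt: size 8+2+3=13, value 36+38+25=99
- demo.mov+notes.txt+refs.bib: size 2+3+7=12, value 38+25+25=88
- demo.mov+paper.pdf: size 2+9=11, value 38+42=80
Best: 105 pts.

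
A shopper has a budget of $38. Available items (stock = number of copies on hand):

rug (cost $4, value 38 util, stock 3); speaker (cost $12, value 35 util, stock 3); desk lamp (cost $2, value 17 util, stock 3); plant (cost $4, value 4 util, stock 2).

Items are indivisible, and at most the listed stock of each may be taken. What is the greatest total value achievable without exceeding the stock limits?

Best selections within cost 38 and stock limits:
- 3×rug + 1×speaker + 3×desk lamp + 2×plant: cost 38, value 208
- 3×rug + 1×speaker + 3×desk lamp + 1×plant: cost 34, value 204
- 3×rug + 2×speaker + 1×desk lamp: cost 38, value 201
Best: 208 util.

208 util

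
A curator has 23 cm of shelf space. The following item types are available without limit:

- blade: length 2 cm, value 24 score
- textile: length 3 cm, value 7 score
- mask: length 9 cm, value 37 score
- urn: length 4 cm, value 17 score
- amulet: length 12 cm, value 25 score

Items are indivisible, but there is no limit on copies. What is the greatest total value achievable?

264 score

Best value-per-unit is blade at 24/2, and filling with it alone uses length 11×2=22. No mix of the others beats 11×24 = 264.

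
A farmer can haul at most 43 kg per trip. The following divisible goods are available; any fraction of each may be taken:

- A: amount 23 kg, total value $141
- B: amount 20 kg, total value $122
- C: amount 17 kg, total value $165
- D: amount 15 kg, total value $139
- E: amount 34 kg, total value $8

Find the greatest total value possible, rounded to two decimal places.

371.43

Take in order of value per unit:
- C (165/17 per unit): all 17 → value 165, running total 165.00
- D (139/15 per unit): all 15 → value 139, running total 304.00
- A (141/23 per unit): 11 of 23 → value 11×141/23 = 67.4348, running total 371.43
Total 371.43.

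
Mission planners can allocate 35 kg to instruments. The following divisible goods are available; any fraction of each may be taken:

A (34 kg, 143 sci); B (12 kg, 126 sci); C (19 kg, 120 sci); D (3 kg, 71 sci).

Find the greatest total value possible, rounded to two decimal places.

Take in order of value per unit:
- D (71/3 per unit): all 3 → value 71, running total 71.00
- B (126/12 per unit): all 12 → value 126, running total 197.00
- C (120/19 per unit): all 19 → value 120, running total 317.00
- A (143/34 per unit): 1 of 34 → value 1×143/34 = 4.2059, running total 321.21
Total 321.21.

321.21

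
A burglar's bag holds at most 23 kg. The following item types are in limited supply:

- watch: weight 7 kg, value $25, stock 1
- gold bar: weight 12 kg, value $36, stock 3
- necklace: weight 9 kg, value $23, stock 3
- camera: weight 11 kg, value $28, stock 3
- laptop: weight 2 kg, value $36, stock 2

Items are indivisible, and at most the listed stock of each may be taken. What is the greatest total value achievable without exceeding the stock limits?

Best selections within weight 23 and stock limits:
- 1×watch + 1×gold bar + 2×laptop: weight 23, value 133
- 1×watch + 1×camera + 2×laptop: weight 22, value 125
- 1×watch + 1×necklace + 2×laptop: weight 20, value 120
- 2×necklace + 2×laptop: weight 22, value 118
Best: $133.

$133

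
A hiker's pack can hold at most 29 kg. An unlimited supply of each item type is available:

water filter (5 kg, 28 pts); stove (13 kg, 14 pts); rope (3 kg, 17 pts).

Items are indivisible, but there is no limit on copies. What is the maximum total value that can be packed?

164 pts

Best value-per-unit is rope at 17/3; filling with it alone gives 9×17 = 153.
Optimal mix: 1×water filter + 8×rope → weight 29, value 164.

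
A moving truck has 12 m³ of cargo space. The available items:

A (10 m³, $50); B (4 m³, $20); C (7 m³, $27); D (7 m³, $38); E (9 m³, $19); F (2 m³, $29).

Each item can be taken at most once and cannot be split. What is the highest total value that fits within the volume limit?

$79

Check high-value combinations within 12 m³:
- A+F: volume 10+2=12, value 50+29=79
- D+F: volume 7+2=9, value 38+29=67
- B+D: volume 4+7=11, value 20+38=58
Best: $79.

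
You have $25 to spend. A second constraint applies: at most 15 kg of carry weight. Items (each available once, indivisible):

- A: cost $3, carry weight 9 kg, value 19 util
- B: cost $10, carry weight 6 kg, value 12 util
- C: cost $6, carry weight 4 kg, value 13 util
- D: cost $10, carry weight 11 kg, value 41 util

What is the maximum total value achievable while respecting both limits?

54 util

Feasible sets respecting both limits:
- C+D: cost 16, carry weight 15, value 54
- D: cost 10, carry weight 11, value 41
- A+C: cost 9, carry weight 13, value 32
Best: 54 util.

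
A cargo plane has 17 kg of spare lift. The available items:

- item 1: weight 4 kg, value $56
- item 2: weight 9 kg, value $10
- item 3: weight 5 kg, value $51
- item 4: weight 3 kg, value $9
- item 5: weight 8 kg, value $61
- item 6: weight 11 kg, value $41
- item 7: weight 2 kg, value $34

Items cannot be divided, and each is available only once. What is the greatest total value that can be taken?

$168

Check high-value combinations within 17 kg:
- item 1+item 3+item 5: weight 4+5+8=17, value 56+51+61=168
- item 1+item 4+item 5+item 7: weight 4+3+8+2=17, value 56+9+61+34=160
- item 1+item 5+item 7: weight 4+8+2=14, value 56+61+34=151
- item 1+item 3+item 4+item 7: weight 4+5+3+2=14, value 56+51+9+34=150
Best: $168.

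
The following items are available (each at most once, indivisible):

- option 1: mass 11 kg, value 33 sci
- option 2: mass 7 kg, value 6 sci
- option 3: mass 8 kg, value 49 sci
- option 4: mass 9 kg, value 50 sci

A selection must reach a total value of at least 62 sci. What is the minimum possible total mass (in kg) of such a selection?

17

Subsets with value ≥ 62, sorted by total mass:
- option 3+option 4: mass 17, value 99
- option 1+option 3: mass 19, value 82
- option 1+option 4: mass 20, value 83
- option 2+option 3+option 4: mass 24, value 105
Minimum mass: 17 kg.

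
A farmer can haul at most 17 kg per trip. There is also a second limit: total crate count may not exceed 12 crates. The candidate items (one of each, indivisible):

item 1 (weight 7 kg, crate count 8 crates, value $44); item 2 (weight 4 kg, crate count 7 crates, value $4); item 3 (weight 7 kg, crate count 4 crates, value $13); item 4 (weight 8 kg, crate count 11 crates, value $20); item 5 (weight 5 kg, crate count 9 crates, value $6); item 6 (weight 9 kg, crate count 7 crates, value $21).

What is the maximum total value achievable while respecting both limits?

Feasible sets respecting both limits:
- item 1+item 3: weight 14, crate count 12, value 57
- item 1: weight 7, crate count 8, value 44
- item 3+item 6: weight 16, crate count 11, value 34
- item 6: weight 9, crate count 7, value 21
Best: $57.

$57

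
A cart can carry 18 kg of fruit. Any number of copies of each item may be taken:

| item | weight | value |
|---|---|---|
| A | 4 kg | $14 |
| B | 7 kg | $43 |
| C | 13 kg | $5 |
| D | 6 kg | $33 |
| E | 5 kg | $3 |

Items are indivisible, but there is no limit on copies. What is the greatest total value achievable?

$100

Best value-per-unit is B at 43/7; filling with it alone gives 2×43 = 86.
Optimal mix: 1×A + 2×B → weight 18, value 100.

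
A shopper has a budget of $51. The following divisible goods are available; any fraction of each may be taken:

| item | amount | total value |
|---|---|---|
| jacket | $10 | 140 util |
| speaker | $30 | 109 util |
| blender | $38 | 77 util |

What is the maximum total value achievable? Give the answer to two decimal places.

271.29

Take in order of value per unit:
- jacket (140/10 per unit): all 10 → value 140, running total 140.00
- speaker (109/30 per unit): all 30 → value 109, running total 249.00
- blender (77/38 per unit): 11 of 38 → value 11×77/38 = 22.2895, running total 271.29
Total 271.29.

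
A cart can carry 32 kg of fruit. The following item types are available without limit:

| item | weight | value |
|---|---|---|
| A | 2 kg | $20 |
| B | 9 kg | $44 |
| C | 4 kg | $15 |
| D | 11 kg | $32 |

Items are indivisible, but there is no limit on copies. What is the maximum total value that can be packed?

$320

Best value-per-unit is A at 20/2, and filling with it alone uses weight 16×2=32. No mix of the others beats 16×20 = 320.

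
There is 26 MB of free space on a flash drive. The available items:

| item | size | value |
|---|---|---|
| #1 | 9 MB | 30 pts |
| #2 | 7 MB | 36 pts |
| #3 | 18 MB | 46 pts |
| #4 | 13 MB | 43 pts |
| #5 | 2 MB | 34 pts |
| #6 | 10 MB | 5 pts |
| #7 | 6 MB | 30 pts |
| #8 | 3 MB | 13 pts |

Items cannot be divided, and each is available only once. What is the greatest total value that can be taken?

130 pts

Check high-value combinations within 26 MB:
- #1+#2+#5+#7: size 9+7+2+6=24, value 30+36+34+30=130
- #2+#4+#5+#8: size 7+13+2+3=25, value 36+43+34+13=126
- #4+#5+#7+#8: size 13+2+6+3=24, value 43+34+30+13=120
Best: 130 pts.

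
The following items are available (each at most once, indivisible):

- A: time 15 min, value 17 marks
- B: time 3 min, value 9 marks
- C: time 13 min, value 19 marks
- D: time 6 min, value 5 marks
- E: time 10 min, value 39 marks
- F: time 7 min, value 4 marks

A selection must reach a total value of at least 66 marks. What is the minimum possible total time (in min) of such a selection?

Subsets with value ≥ 66, sorted by total time:
- B+C+E: time 26, value 67
- B+C+D+E: time 32, value 72
Minimum time: 26 min.

26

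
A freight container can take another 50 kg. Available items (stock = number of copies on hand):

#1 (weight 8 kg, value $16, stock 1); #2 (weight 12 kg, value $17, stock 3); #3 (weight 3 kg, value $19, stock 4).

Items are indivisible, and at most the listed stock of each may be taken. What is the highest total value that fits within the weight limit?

Best selections within weight 50 and stock limits:
- 3×#2 + 4×#3: weight 48, value 127
- 1×#1 + 2×#2 + 4×#3: weight 44, value 126
- 2×#2 + 4×#3: weight 36, value 110
- 1×#1 + 1×#2 + 4×#3: weight 32, value 109
Best: $127.

$127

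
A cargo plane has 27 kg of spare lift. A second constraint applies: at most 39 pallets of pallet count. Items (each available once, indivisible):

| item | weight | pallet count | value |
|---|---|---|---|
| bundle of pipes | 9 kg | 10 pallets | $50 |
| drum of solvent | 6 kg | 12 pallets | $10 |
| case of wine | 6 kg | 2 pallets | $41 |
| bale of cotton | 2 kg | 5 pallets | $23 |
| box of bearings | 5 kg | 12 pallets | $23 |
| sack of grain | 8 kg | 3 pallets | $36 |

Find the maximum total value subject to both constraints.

$150

Feasible sets respecting both limits:
- bundle of pipes+case of wine+bale of cotton+sack of grain: weight 25, pallet count 20, value 150
- bundle of pipes+case of wine+bale of cotton+box of bearings: weight 22, pallet count 29, value 137
- drum of solvent+case of wine+bale of cotton+box of bearings+sack of grain: weight 27, pallet count 34, value 133
Best: $150.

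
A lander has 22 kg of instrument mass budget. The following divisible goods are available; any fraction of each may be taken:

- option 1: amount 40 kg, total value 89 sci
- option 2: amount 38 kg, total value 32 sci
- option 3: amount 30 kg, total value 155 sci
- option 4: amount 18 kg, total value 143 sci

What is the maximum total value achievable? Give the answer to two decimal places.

163.67

Take in order of value per unit:
- option 4 (143/18 per unit): all 18 → value 143, running total 143.00
- option 3 (155/30 per unit): 4 of 30 → value 4×155/30 = 20.6667, running total 163.67
Total 163.67.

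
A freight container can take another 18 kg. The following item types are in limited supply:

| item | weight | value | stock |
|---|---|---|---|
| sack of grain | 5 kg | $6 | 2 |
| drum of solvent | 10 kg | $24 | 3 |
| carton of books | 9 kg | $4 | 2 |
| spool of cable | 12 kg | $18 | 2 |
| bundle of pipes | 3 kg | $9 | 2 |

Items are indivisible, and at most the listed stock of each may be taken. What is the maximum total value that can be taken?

$42

Best selections within weight 18 and stock limits:
- 1×drum of solvent + 2×bundle of pipes: weight 16, value 42
- 1×sack of grain + 1×drum of solvent + 1×bundle of pipes: weight 18, value 39
Best: $42.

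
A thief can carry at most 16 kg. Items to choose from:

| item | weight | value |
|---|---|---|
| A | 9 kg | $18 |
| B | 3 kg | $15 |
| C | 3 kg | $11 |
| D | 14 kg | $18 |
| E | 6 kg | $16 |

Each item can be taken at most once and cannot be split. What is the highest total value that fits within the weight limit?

$44

Check high-value combinations within 16 kg:
- A+B+C: weight 9+3+3=15, value 18+15+11=44
- B+C+E: weight 3+3+6=12, value 15+11+16=42
- A+E: weight 9+6=15, value 18+16=34
- A+B: weight 9+3=12, value 18+15=33
Best: $44.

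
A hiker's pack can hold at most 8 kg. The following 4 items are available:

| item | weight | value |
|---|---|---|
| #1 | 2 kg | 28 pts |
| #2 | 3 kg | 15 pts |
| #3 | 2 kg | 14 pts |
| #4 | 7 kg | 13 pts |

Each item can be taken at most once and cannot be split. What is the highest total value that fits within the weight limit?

57 pts

Check high-value combinations within 8 kg:
- #1+#2+#3: weight 2+3+2=7, value 28+15+14=57
- #1+#2: weight 2+3=5, value 28+15=43
- #1+#3: weight 2+2=4, value 28+14=42
Best: 57 pts.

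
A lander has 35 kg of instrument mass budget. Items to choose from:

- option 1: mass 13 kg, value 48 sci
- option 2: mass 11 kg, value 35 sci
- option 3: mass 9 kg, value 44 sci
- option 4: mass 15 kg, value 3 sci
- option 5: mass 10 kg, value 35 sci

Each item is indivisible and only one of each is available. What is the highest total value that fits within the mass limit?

127 sci

Check high-value combinations within 35 kg:
- option 1+option 3+option 5: mass 13+9+10=32, value 48+44+35=127
- option 1+option 2+option 3: mass 13+11+9=33, value 48+35+44=127
- option 1+option 2+option 5: mass 13+11+10=34, value 48+35+35=118
- option 2+option 3+option 5: mass 11+9+10=30, value 35+44+35=114
- option 1+option 3: mass 13+9=22, value 48+44=92
Best: 127 sci.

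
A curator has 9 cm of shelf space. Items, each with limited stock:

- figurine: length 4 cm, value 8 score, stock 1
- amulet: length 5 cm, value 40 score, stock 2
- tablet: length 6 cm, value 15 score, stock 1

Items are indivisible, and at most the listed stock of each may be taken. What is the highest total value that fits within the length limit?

48 score

Best selections within length 9 and stock limits:
- 1×figurine + 1×amulet: length 9, value 48
- 1×amulet: length 5, value 40
- 1×tablet: length 6, value 15
- 1×figurine: length 4, value 8
Best: 48 score.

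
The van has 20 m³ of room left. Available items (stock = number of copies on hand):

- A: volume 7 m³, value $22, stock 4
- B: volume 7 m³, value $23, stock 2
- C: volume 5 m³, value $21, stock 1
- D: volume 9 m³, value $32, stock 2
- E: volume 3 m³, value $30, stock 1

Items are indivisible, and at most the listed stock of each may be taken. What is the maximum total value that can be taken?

$85

Top feasible selections:
- 1×B + 1×D + 1×E: volume 19, value 85
- 1×A + 1×D + 1×E: volume 19, value 84
- 1×C + 1×D + 1×E: volume 17, value 83
- 2×B + 1×E: volume 17, value 76
Best: $85.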